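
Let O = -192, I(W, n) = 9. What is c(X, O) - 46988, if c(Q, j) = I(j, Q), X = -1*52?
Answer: -46979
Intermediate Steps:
X = -52
c(Q, j) = 9
c(X, O) - 46988 = 9 - 46988 = -46979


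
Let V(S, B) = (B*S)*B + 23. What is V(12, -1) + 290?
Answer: 325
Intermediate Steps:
V(S, B) = 23 + S*B² (V(S, B) = S*B² + 23 = 23 + S*B²)
V(12, -1) + 290 = (23 + 12*(-1)²) + 290 = (23 + 12*1) + 290 = (23 + 12) + 290 = 35 + 290 = 325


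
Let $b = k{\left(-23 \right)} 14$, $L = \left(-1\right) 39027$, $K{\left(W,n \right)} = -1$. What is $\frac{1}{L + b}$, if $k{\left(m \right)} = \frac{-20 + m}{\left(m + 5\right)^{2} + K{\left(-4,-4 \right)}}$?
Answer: $- \frac{323}{12606323} \approx -2.5622 \cdot 10^{-5}$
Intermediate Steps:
$L = -39027$
$k{\left(m \right)} = \frac{-20 + m}{-1 + \left(5 + m\right)^{2}}$ ($k{\left(m \right)} = \frac{-20 + m}{\left(m + 5\right)^{2} - 1} = \frac{-20 + m}{\left(5 + m\right)^{2} - 1} = \frac{-20 + m}{-1 + \left(5 + m\right)^{2}}$)
$b = - \frac{602}{323}$ ($b = \frac{-20 - 23}{-1 + \left(5 - 23\right)^{2}} \cdot 14 = \frac{1}{-1 + \left(-18\right)^{2}} \left(-43\right) 14 = \frac{1}{-1 + 324} \left(-43\right) 14 = \frac{1}{323} \left(-43\right) 14 = \left(- \frac{43}{323}\right) 14 = - \frac{602}{323} \approx -1.8638$)
$\frac{1}{L + b} = \frac{1}{-39027 - \frac{602}{323}} = \frac{1}{- \frac{12606323}{323}} = - \frac{323}{12606323}$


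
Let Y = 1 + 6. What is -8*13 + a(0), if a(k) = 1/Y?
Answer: -727/7 ≈ -103.86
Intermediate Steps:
Y = 7
a(k) = ⅐ (a(k) = 1/7 = ⅐)
-8*13 + a(0) = -8*13 + ⅐ = -104 + ⅐ = -727/7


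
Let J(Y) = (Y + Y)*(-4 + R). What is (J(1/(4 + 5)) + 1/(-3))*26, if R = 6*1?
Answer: 26/9 ≈ 2.8889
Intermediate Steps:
R = 6
J(Y) = 4*Y (J(Y) = (Y + Y)*(-4 + 6) = (2*Y)*2 = 4*Y)
(J(1/(4 + 5)) + 1/(-3))*26 = (4/(4 + 5) + 1/(-3))*26 = (4/9 - ⅓)*26 = (⅑)*26 = 26/9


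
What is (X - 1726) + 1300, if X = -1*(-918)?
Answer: 492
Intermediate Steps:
X = 918
(X - 1726) + 1300 = (918 - 1726) + 1300 = -808 + 1300 = 492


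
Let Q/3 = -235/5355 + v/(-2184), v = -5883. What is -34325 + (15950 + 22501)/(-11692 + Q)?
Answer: -14891799027803/433805431 ≈ -34328.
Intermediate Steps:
Q = 295145/37128 (Q = 3*(-235/5355 - 5883/(-2184)) = 3*(-235*1/5355 - 5883*(-1/2184)) = 3*(-47/1071 + 1961/728) = 3*(295145/111384) = 295145/37128 ≈ 7.9494)
-34325 + (15950 + 22501)/(-11692 + Q) = -34325 + (15950 + 22501)/(-11692 + 295145/37128) = -34325 + 38451/(-433805431/37128) = -34325 + 38451*(-37128/433805431) = -34325 - 1427608728/433805431 = -14891799027803/433805431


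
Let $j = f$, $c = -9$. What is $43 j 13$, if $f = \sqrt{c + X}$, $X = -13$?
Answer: $559 i \sqrt{22} \approx 2621.9 i$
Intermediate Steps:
$f = i \sqrt{22}$ ($f = \sqrt{-9 - 13} = \sqrt{-22} = i \sqrt{22} \approx 4.6904 i$)
$j = i \sqrt{22} \approx 4.6904 i$
$43 j 13 = 43 i \sqrt{22} \cdot 13 = 559 i \sqrt{22}$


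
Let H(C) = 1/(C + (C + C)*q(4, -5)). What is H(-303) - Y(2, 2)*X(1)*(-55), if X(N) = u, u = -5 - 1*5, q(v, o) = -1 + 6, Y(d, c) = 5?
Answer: -9165751/3333 ≈ -2750.0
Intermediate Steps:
q(v, o) = 5
H(C) = 1/(11*C) (H(C) = 1/(C + (C + C)*5) = 1/(C + (2*C)*5) = 1/(C + 10*C) = 1/(11*C))
u = -10 (u = -5 - 5 = -10)
X(N) = -10
H(-303) - Y(2, 2)*X(1)*(-55) = (1/11)/(-303) - 5*(-10)*(-55) = (1/11)*(-1/303) - (-50)*(-55) = -1/3333 - 1*2750 = -1/3333 - 2750 = -9165751/3333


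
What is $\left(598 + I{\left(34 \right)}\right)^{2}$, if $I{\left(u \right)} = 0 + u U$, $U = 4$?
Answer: $538756$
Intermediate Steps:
$I{\left(u \right)} = 4 u$ ($I{\left(u \right)} = 0 + u 4 = 0 + 4 u = 4 u$)
$\left(598 + I{\left(34 \right)}\right)^{2} = \left(598 + 4 \cdot 34\right)^{2} = \left(598 + 136\right)^{2} = 734^{2} = 538756$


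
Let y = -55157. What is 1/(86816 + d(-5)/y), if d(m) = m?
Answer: 55157/4788510117 ≈ 1.1519e-5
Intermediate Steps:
1/(86816 + d(-5)/y) = 1/(86816 - 5/(-55157)) = 1/(86816 - 5*(-1/55157)) = 1/(86816 + 5/55157) = 1/(4788510117/55157) = 55157/4788510117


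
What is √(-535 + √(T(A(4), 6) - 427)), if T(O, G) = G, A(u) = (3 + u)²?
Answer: √(-535 + I*√421) ≈ 0.4435 + 23.134*I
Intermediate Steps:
√(-535 + √(T(A(4), 6) - 427)) = √(-535 + √(6 - 427)) = √(-535 + √(-421)) = √(-535 + I*√421)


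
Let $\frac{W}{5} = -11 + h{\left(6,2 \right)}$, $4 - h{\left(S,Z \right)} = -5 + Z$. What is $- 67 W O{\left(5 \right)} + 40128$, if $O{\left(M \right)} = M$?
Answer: $46828$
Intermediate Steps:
$h{\left(S,Z \right)} = 9 - Z$ ($h{\left(S,Z \right)} = 4 - \left(-5 + Z\right) = 9 - Z$)
$W = -20$ ($W = 5 \left(-11 + \left(9 - 2\right)\right) = 5 \left(-11 + 7\right) = 5 \left(-4\right) = -20$)
$- 67 W O{\left(5 \right)} + 40128 = \left(-67\right) \left(-20\right) 5 + 40128 = 1340 \cdot 5 + 40128 = 6700 + 40128 = 46828$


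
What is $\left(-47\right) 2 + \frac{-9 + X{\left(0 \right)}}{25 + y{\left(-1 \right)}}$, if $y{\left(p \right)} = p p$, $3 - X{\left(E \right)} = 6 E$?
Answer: $- \frac{1225}{13} \approx -94.231$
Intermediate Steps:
$X{\left(E \right)} = 3 - 6 E$
$y{\left(p \right)} = p^{2}$
$\left(-47\right) 2 + \frac{-9 + X{\left(0 \right)}}{25 + y{\left(-1 \right)}} = \left(-47\right) 2 + \frac{-9 + \left(3 - 0\right)}{25 + \left(-1\right)^{2}} = -94 + \frac{-9 + \left(3 + 0\right)}{25 + 1} = -94 + \frac{-9 + 3}{26} = -94 - \frac{3}{13} = - \frac{1225}{13}$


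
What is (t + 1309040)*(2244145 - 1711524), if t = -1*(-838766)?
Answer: 1143966579526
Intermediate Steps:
t = 838766
(t + 1309040)*(2244145 - 1711524) = (838766 + 1309040)*(2244145 - 1711524) = 2147806*532621 = 1143966579526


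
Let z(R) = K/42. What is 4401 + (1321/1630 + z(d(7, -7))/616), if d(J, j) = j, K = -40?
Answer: 5800945846/1317855 ≈ 4401.8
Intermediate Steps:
z(R) = -20/21 (z(R) = -40/42 = -40*1/42 = -20/21)
4401 + (1321/1630 + z(d(7, -7))/616) = 4401 + (1321/1630 - 20/21/616) = 4401 + (1321*(1/1630) - 20/21*1/616) = 4401 + (1321/1630 - 5/3234) = 4401 + 1065991/1317855 = 5800945846/1317855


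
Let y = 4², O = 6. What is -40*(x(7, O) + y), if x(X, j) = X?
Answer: -920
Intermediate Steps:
y = 16
-40*(x(7, O) + y) = -40*(7 + 16) = -40*23 = -920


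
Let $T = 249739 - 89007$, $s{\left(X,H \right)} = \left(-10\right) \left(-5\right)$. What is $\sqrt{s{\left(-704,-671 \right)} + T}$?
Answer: $\sqrt{160782} \approx 400.98$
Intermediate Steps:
$s{\left(X,H \right)} = 50$
$T = 160732$ ($T = 249739 - 89007 = 160732$)
$\sqrt{s{\left(-704,-671 \right)} + T} = \sqrt{50 + 160732} = \sqrt{160782}$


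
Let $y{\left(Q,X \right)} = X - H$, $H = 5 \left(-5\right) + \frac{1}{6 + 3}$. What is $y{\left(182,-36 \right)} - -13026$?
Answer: $\frac{117134}{9} \approx 13015.0$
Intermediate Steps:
$H = - \frac{224}{9}$ ($H = -25 + \frac{1}{9} = - \frac{224}{9} \approx -24.889$)
$y{\left(Q,X \right)} = \frac{224}{9} + X$ ($y{\left(Q,X \right)} = X - - \frac{224}{9} = X + \frac{224}{9} = \frac{224}{9} + X$)
$y{\left(182,-36 \right)} - -13026 = \left(\frac{224}{9} - 36\right) - -13026 = - \frac{100}{9} + 13026 = \frac{117134}{9}$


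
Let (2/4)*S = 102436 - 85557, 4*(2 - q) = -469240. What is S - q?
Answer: -83554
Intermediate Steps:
q = 117312 (q = 2 - ¼*(-469240) = 2 + 117310 = 117312)
S = 33758 (S = 2*(102436 - 85557) = 2*16879 = 33758)
S - q = 33758 - 1*117312 = 33758 - 117312 = -83554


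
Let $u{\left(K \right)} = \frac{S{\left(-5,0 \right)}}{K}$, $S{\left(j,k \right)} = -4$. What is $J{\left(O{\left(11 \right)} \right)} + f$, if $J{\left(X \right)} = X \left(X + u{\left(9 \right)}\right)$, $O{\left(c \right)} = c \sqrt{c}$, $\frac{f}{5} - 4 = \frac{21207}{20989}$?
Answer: $\frac{28462174}{20989} - \frac{44 \sqrt{11}}{9} \approx 1339.8$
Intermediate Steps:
$u{\left(K \right)} = - \frac{4}{K}$
$f = \frac{525815}{20989}$ ($f = 20 + 5 \cdot \frac{21207}{20989} = 20 + \frac{106035}{20989} = \frac{525815}{20989} \approx 25.052$)
$O{\left(c \right)} = c^{\frac{3}{2}}$
$J{\left(X \right)} = X \left(- \frac{4}{9} + X\right)$ ($J{\left(X \right)} = X \left(X - \frac{4}{9}\right) = X \left(- \frac{4}{9} + X\right)$)
$J{\left(O{\left(11 \right)} \right)} + f = \frac{11^{\frac{3}{2}} \left(-4 + 9 \cdot 11^{\frac{3}{2}}\right)}{9} + \frac{525815}{20989} = \frac{11 \sqrt{11} \left(-4 + 9 \cdot 11 \sqrt{11}\right)}{9} + \frac{525815}{20989} = \frac{11 \sqrt{11} \left(-4 + 99 \sqrt{11}\right)}{9} + \frac{525815}{20989} = \frac{525815}{20989} + \frac{11 \sqrt{11} \left(-4 + 99 \sqrt{11}\right)}{9}$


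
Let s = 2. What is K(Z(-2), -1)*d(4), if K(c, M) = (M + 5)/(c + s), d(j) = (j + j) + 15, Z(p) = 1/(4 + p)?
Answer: 184/5 ≈ 36.800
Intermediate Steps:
d(j) = 15 + 2*j (d(j) = 2*j + 15 = 15 + 2*j)
K(c, M) = (5 + M)/(2 + c) (K(c, M) = (M + 5)/(c + 2) = (5 + M)/(2 + c))
K(Z(-2), -1)*d(4) = ((5 - 1)/(2 + 1/(4 - 2)))*(15 + 2*4) = (4/(2 + 1/2))*(15 + 8) = (4/(2 + 1/2))*23 = (4/(5/2))*23 = ((2/5)*4)*23 = (8/5)*23 = 184/5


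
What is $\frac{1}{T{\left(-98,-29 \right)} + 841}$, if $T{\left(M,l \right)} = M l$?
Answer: $\frac{1}{3683} \approx 0.00027152$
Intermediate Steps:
$\frac{1}{T{\left(-98,-29 \right)} + 841} = \frac{1}{\left(-98\right) \left(-29\right) + 841} = \frac{1}{2842 + 841} = \frac{1}{3683}$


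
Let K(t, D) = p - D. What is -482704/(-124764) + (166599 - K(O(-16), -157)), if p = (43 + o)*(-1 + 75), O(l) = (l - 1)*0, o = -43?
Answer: 5191613098/31191 ≈ 1.6645e+5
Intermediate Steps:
O(l) = 0 (O(l) = (-1 + l)*0 = 0)
p = 0 (p = (43 - 43)*(-1 + 75) = 0*74 = 0)
K(t, D) = -D (K(t, D) = 0 - D = -D)
-482704/(-124764) + (166599 - K(O(-16), -157)) = -482704/(-124764) + (166599 - (-1)*(-157)) = -482704*(-1/124764) + (166599 - 1*157) = 120676/31191 + (166599 - 157) = 120676/31191 + 166442 = 5191613098/31191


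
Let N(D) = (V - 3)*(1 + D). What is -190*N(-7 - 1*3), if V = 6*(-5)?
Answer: -56430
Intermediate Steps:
V = -30
N(D) = -33 - 33*D (N(D) = (-30 - 3)*(1 + D) = -33*(1 + D) = -33 - 33*D)
-190*N(-7 - 1*3) = -190*(-33 - 33*(-7 - 1*3)) = -190*(-33 - 33*(-7 - 3)) = -190*(-33 - 33*(-10)) = -190*(-33 + 330) = -190*297 = -56430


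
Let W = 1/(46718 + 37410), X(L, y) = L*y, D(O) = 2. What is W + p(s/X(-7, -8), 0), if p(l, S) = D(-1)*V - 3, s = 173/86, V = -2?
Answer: -588895/84128 ≈ -7.0000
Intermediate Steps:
s = 173/86 (s = 173*(1/86) = 173/86 ≈ 2.0116)
p(l, S) = -7 (p(l, S) = 2*(-2) - 3 = -4 - 3 = -7)
W = 1/84128 ≈ 1.1887e-5
W + p(s/X(-7, -8), 0) = 1/84128 - 7 = -588895/84128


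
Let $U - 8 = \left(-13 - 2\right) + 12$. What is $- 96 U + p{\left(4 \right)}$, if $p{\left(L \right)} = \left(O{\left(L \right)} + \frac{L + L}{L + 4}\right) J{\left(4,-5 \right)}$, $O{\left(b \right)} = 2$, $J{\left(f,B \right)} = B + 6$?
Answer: $-477$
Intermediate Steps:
$J{\left(f,B \right)} = 6 + B$
$U = 5$ ($U = 8 + \left(\left(-13 - 2\right) + 12\right) = 8 + \left(-15 + 12\right) = 8 - 3 = 5$)
$p{\left(L \right)} = 2 + \frac{2 L}{4 + L}$ ($p{\left(L \right)} = \left(2 + \frac{L + L}{L + 4}\right) \left(6 - 5\right) = \left(2 + \frac{2 L}{4 + L}\right) 1 = 2 + \frac{2 L}{4 + L}$)
$- 96 U + p{\left(4 \right)} = \left(-96\right) 5 + \frac{4 \left(2 + 4\right)}{4 + 4} = -480 + 4 \cdot \frac{1}{8} \cdot 6 = -480 + 3 = -477$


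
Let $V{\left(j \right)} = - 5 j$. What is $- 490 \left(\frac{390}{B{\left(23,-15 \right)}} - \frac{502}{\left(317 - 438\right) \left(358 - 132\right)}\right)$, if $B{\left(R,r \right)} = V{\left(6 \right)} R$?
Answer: $\frac{84268240}{314479} \approx 267.96$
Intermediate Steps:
$B{\left(R,r \right)} = - 30 R$ ($B{\left(R,r \right)} = \left(-5\right) 6 R = - 30 R$)
$- 490 \left(\frac{390}{B{\left(23,-15 \right)}} - \frac{502}{\left(317 - 438\right) \left(358 - 132\right)}\right) = - 490 \left(\frac{390}{\left(-30\right) 23} - \frac{502}{\left(317 - 438\right) \left(358 - 132\right)}\right) = - 490 \left(\frac{390}{-690} - \frac{502}{\left(-121\right) 226}\right) = - 490 \left(390 \left(- \frac{1}{690}\right) - \frac{502}{-27346}\right) = - 490 \left(- \frac{13}{23} - - \frac{251}{13673}\right) = - 490 \left(- \frac{13}{23} + \frac{251}{13673}\right) = \left(-490\right) \left(- \frac{171976}{314479}\right) = \frac{84268240}{314479}$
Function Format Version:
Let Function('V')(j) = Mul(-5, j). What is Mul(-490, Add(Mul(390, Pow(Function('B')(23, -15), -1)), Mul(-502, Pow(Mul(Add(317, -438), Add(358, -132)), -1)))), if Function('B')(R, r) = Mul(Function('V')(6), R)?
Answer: Rational(84268240, 314479) ≈ 267.96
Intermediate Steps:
Function('B')(R, r) = Mul(-30, R) (Function('B')(R, r) = Mul(Mul(-5, 6), R) = Mul(-30, R))
Mul(-490, Add(Mul(390, Pow(Function('B')(23, -15), -1)), Mul(-502, Pow(Mul(Add(317, -438), Add(358, -132)), -1)))) = Mul(-490, Add(Mul(390, Pow(Mul(-30, 23), -1)), Mul(-502, Pow(Mul(Add(317, -438), Add(358, -132)), -1)))) = Mul(-490, Add(Mul(390, Pow(-690, -1)), Mul(-502, Pow(Mul(-121, 226), -1)))) = Mul(-490, Add(Mul(390, Rational(-1, 690)), Mul(-502, Pow(-27346, -1)))) = Mul(-490, Add(Rational(-13, 23), Mul(-502, Rational(-1, 27346)))) = Mul(-490, Add(Rational(-13, 23), Rational(251, 13673))) = Mul(-490, Rational(-171976, 314479)) = Rational(84268240, 314479)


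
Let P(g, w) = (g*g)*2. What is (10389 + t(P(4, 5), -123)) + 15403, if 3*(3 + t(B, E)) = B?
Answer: 77399/3 ≈ 25800.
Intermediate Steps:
P(g, w) = 2*g² (P(g, w) = g²*2 = 2*g²)
t(B, E) = -3 + B/3
(10389 + t(P(4, 5), -123)) + 15403 = (10389 + (-3 + (2*4²)/3)) + 15403 = (10389 + (-3 + (2*16)/3)) + 15403 = (10389 + (-3 + (⅓)*32)) + 15403 = (10389 + (-3 + 32/3)) + 15403 = (10389 + 23/3) + 15403 = 31190/3 + 15403 = 77399/3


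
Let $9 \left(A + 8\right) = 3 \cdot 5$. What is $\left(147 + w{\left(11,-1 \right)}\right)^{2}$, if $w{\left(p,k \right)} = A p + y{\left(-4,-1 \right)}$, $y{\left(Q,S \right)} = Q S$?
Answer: $\frac{59536}{9} \approx 6615.1$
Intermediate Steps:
$A = - \frac{19}{3}$ ($A = -8 + \frac{3 \cdot 5}{9} = -8 + \frac{1}{9} \cdot 15 = -8 + \frac{5}{3} = - \frac{19}{3} \approx -6.3333$)
$w{\left(p,k \right)} = 4 - \frac{19 p}{3}$ ($w{\left(p,k \right)} = - \frac{19 p}{3} - -4 = - \frac{19 p}{3} + 4 = 4 - \frac{19 p}{3}$)
$\left(147 + w{\left(11,-1 \right)}\right)^{2} = \left(147 + \left(4 - \frac{209}{3}\right)\right)^{2} = \left(147 - \frac{197}{3}\right)^{2} = \left(\frac{244}{3}\right)^{2} = \frac{59536}{9}$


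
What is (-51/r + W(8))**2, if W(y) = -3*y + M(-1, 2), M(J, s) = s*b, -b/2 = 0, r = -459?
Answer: 46225/81 ≈ 570.68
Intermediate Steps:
b = 0 (b = -2*0 = 0)
M(J, s) = 0 (M(J, s) = s*0 = 0)
W(y) = -3*y (W(y) = -3*y + 0 = -3*y)
(-51/r + W(8))**2 = (-51/(-459) - 3*8)**2 = (-51*(-1/459) - 24)**2 = (1/9 - 24)**2 = (-215/9)**2 = 46225/81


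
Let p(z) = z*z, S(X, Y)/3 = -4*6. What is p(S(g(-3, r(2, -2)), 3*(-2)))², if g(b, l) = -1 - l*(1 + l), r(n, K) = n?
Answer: 26873856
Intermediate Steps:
g(b, l) = -1 - l*(1 + l)
S(X, Y) = -72 (S(X, Y) = 3*(-4*6) = 3*(-24) = -72)
p(z) = z²
p(S(g(-3, r(2, -2)), 3*(-2)))² = ((-72)²)² = 5184² = 26873856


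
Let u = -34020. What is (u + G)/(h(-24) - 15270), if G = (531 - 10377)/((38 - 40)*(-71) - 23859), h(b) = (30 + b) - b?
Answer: 134473749/60241180 ≈ 2.2323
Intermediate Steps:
h(b) = 30
G = 9846/23717 (G = -9846/(-2*(-71) - 23859) = -9846/(142 - 23859) = -9846/(-23717) = -9846*(-1/23717) = 9846/23717 ≈ 0.41515)
(u + G)/(h(-24) - 15270) = (-34020 + 9846/23717)/(30 - 15270) = -806842494/23717/(-15240) = -806842494/23717*(-1/15240) = 134473749/60241180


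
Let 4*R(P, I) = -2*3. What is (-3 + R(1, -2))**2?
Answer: 81/4 ≈ 20.250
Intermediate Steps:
R(P, I) = -3/2 (R(P, I) = (-2*3)/4 = (1/4)*(-6) = -3/2)
(-3 + R(1, -2))**2 = (-3 - 3/2)**2 = (-9/2)**2 = 81/4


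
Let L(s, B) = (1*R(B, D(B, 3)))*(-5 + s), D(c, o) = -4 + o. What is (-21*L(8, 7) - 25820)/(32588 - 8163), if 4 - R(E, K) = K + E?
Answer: -25694/24425 ≈ -1.0520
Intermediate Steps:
R(E, K) = 4 - E - K (R(E, K) = 4 - (K + E) = 4 - (E + K) = 4 + (-E - K) = 4 - E - K)
L(s, B) = (-5 + s)*(5 - B) (L(s, B) = (1*(4 - B - (-4 + 3)))*(-5 + s) = (1*(4 - B - 1*(-1)))*(-5 + s) = (1*(4 - B + 1))*(-5 + s) = (1*(5 - B))*(-5 + s) = (5 - B)*(-5 + s) = (-5 + s)*(5 - B))
(-21*L(8, 7) - 25820)/(32588 - 8163) = (-(-21)*(-5 + 7)*(-5 + 8) - 25820)/(32588 - 8163) = (-(-21)*2*3 - 25820)/24425 = (-21*(-6) - 25820)*(1/24425) = (126 - 25820)*(1/24425) = -25694*1/24425 = -25694/24425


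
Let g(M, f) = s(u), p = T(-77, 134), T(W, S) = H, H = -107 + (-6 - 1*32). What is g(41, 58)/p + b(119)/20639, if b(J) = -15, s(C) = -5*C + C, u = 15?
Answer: 247233/598531 ≈ 0.41307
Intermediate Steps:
H = -145 (H = -107 + (-6 - 32) = -107 - 38 = -145)
s(C) = -4*C
T(W, S) = -145
p = -145
g(M, f) = -60 (g(M, f) = -4*15 = -60)
g(41, 58)/p + b(119)/20639 = -60/(-145) - 15/20639 = -60*(-1/145) - 15*1/20639 = 12/29 - 15/20639 = 247233/598531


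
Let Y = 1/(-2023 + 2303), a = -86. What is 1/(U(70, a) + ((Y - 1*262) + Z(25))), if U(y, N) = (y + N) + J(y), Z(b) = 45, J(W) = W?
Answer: -280/45639 ≈ -0.0061351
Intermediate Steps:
U(y, N) = N + 2*y (U(y, N) = (y + N) + y = (N + y) + y = N + 2*y)
Y = 1/280 ≈ 0.0035714
1/(U(70, a) + ((Y - 1*262) + Z(25))) = 1/((-86 + 2*70) + ((1/280 - 1*262) + 45)) = 1/((-86 + 140) + ((1/280 - 262) + 45)) = 1/(54 + (-73359/280 + 45)) = 1/(54 - 60759/280) = 1/(-45639/280) = -280/45639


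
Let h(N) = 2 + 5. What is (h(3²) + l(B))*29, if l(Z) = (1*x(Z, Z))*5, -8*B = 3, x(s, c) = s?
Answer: 1189/8 ≈ 148.63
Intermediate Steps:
B = -3/8 (B = -⅛*3 = -3/8 ≈ -0.37500)
l(Z) = 5*Z (l(Z) = (1*Z)*5 = Z*5 = 5*Z)
h(N) = 7
(h(3²) + l(B))*29 = (7 + 5*(-3/8))*29 = (7 - 15/8)*29 = (41/8)*29 = 1189/8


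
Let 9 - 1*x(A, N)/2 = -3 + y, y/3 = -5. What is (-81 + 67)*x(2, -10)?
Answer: -756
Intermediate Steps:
y = -15 (y = 3*(-5) = -15)
x(A, N) = 54 (x(A, N) = 18 - 2*(-3 - 15) = 18 - 2*(-18) = 18 + 36 = 54)
(-81 + 67)*x(2, -10) = (-81 + 67)*54 = -14*54 = -756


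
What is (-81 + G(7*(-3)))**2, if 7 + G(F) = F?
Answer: 11881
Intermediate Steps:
G(F) = -7 + F
(-81 + G(7*(-3)))**2 = (-81 + (-7 + 7*(-3)))**2 = (-81 + (-7 - 21))**2 = (-81 - 28)**2 = (-109)**2 = 11881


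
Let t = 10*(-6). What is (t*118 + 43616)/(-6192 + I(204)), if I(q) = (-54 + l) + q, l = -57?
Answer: -36536/6099 ≈ -5.9905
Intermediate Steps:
I(q) = -111 + q (I(q) = (-54 - 57) + q = -111 + q)
t = -60
(t*118 + 43616)/(-6192 + I(204)) = (-60*118 + 43616)/(-6192 + (-111 + 204)) = (-7080 + 43616)/(-6192 + 93) = 36536/(-6099) = 36536*(-1/6099) = -36536/6099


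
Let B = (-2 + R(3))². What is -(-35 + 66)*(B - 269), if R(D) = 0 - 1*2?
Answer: 7843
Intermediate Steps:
R(D) = -2 (R(D) = 0 - 2 = -2)
B = 16 (B = (-2 - 2)² = (-4)² = 16)
-(-35 + 66)*(B - 269) = -(-35 + 66)*(16 - 269) = -31*(-253) = -1*(-7843) = 7843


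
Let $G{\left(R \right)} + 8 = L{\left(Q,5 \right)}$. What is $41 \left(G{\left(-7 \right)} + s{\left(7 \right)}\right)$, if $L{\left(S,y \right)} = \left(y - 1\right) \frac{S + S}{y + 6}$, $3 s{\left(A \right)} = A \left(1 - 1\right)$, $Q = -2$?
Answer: $- \frac{4264}{11} \approx -387.64$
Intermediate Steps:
$s{\left(A \right)} = 0$ ($s{\left(A \right)} = \frac{A \left(1 - 1\right)}{3} = \frac{A 0}{3} = \frac{1}{3} \cdot 0 = 0$)
$L{\left(S,y \right)} = \frac{2 S \left(-1 + y\right)}{6 + y}$ ($L{\left(S,y \right)} = \left(-1 + y\right) \frac{2 S}{6 + y} = \frac{2 S \left(-1 + y\right)}{6 + y}$)
$G{\left(R \right)} = - \frac{104}{11}$ ($G{\left(R \right)} = -8 + 2 \left(-2\right) \frac{1}{6 + 5} \left(-1 + 5\right) = -8 + 2 \left(-2\right) \frac{1}{11} \cdot 4 = -8 - \frac{16}{11} = - \frac{104}{11}$)
$41 \left(G{\left(-7 \right)} + s{\left(7 \right)}\right) = 41 \left(- \frac{104}{11} + 0\right) = 41 \left(- \frac{104}{11}\right) = - \frac{4264}{11}$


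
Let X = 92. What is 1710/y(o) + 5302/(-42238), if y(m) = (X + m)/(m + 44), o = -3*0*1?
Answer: 397187417/485737 ≈ 817.70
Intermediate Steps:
o = 0 (o = 0*1 = 0)
y(m) = (92 + m)/(44 + m) (y(m) = (92 + m)/(m + 44) = (92 + m)/(44 + m))
1710/y(o) + 5302/(-42238) = 1710/(((92 + 0)/(44 + 0))) + 5302/(-42238) = 1710/((92/44)) + 5302*(-1/42238) = 1710/(((1/44)*92)) - 2651/21119 = 1710/(23/11) - 2651/21119 = 1710*(11/23) - 2651/21119 = 18810/23 - 2651/21119 = 397187417/485737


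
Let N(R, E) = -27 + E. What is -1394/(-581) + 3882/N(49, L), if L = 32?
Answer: 2262412/2905 ≈ 778.80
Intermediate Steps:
-1394/(-581) + 3882/N(49, L) = -1394/(-581) + 3882/(-27 + 32) = -1394*(-1/581) + 3882/5 = 1394/581 + 3882*(⅕) = 1394/581 + 3882/5 = 2262412/2905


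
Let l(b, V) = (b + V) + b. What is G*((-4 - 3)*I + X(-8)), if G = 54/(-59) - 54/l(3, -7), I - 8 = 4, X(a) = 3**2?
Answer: -234900/59 ≈ -3981.4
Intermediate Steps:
X(a) = 9
I = 12 (I = 8 + 4 = 12)
l(b, V) = V + 2*b (l(b, V) = (V + b) + b = V + 2*b)
G = 3132/59 (G = 54/(-59) - 54/(-7 + 2*3) = 54*(-1/59) - 54/(-7 + 6) = -54/59 - 54/(-1) = -54/59 - 54*(-1) = -54/59 + 54 = 3132/59 ≈ 53.085)
G*((-4 - 3)*I + X(-8)) = 3132*((-4 - 3)*12 + 9)/59 = 3132*(-7*12 + 9)/59 = 3132*(-84 + 9)/59 = (3132/59)*(-75) = -234900/59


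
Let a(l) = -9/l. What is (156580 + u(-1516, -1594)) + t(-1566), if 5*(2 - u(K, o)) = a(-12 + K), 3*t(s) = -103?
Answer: 3588072493/22920 ≈ 1.5655e+5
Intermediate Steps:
t(s) = -103/3 (t(s) = (⅓)*(-103) = -103/3)
u(K, o) = 2 + 9/(5*(-12 + K)) (u(K, o) = 2 - (-9)/(5*(-12 + K)) = 2 + 9/(5*(-12 + K)))
(156580 + u(-1516, -1594)) + t(-1566) = (156580 + (-111 + 10*(-1516))/(5*(-12 - 1516))) - 103/3 = (156580 + (⅕)*(-111 - 15160)/(-1528)) - 103/3 = (156580 + (⅕)*(-1/1528)*(-15271)) - 103/3 = (156580 + 15271/7640) - 103/3 = 1196286471/7640 - 103/3 = 3588072493/22920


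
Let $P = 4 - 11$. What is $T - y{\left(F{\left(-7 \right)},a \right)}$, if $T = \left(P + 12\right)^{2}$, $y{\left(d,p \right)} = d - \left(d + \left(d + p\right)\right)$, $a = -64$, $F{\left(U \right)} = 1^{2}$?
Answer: $-38$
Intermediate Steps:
$P = -7$
$F{\left(U \right)} = 1$
$y{\left(d,p \right)} = - d - p$ ($y{\left(d,p \right)} = d - \left(p + 2 d\right) = - d - p$)
$T = 25$ ($T = \left(-7 + 12\right)^{2} = 5^{2} = 25$)
$T - y{\left(F{\left(-7 \right)},a \right)} = 25 - \left(\left(-1\right) 1 - -64\right) = 25 - \left(-1 + 64\right) = 25 - 63 = -38$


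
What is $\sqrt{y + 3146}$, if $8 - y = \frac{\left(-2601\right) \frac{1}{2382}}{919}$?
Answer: $\frac{\sqrt{1679321623849546}}{729686} \approx 56.161$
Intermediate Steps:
$y = \frac{5838355}{729686}$ ($y = 8 - \frac{\left(-2601\right) \frac{1}{2382}}{919} = 8 - \left(-2601\right) \frac{1}{2382} \cdot \frac{1}{919} = 8 - \left(- \frac{867}{794}\right) \frac{1}{919} = 8 - - \frac{867}{729686} = 8 + \frac{867}{729686} = \frac{5838355}{729686} \approx 8.0012$)
$\sqrt{y + 3146} = \sqrt{\frac{5838355}{729686} + 3146} = \sqrt{\frac{2301430511}{729686}} = \frac{\sqrt{1679321623849546}}{729686}$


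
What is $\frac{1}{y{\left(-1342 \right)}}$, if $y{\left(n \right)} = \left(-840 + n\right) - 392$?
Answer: $- \frac{1}{2574} \approx -0.0003885$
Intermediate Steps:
$y{\left(n \right)} = -1232 + n$
$\frac{1}{y{\left(-1342 \right)}} = \frac{1}{-1232 - 1342} = \frac{1}{-2574} = - \frac{1}{2574}$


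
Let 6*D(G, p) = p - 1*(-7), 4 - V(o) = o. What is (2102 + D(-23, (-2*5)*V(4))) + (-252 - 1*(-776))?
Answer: 15763/6 ≈ 2627.2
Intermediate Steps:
V(o) = 4 - o
D(G, p) = 7/6 + p/6 (D(G, p) = (p - 1*(-7))/6 = (p + 7)/6 = (7 + p)/6 = 7/6 + p/6)
(2102 + D(-23, (-2*5)*V(4))) + (-252 - 1*(-776)) = (2102 + (7/6 + ((-2*5)*(4 - 1*4))/6)) + (-252 - 1*(-776)) = (2102 + (7/6 + (-10*(4 - 4))/6)) + (-252 + 776) = (2102 + (7/6 + (-10*0)/6)) + 524 = (2102 + (7/6 + (⅙)*0)) + 524 = (2102 + (7/6 + 0)) + 524 = (2102 + 7/6) + 524 = 12619/6 + 524 = 15763/6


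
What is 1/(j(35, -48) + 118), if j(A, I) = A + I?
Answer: 1/105 ≈ 0.0095238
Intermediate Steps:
1/(j(35, -48) + 118) = 1/((35 - 48) + 118) = 1/(-13 + 118) = 1/105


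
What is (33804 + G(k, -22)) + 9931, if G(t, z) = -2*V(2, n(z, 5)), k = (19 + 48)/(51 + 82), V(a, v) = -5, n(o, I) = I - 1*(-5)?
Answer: 43745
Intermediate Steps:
n(o, I) = 5 + I (n(o, I) = I + 5 = 5 + I)
k = 67/133 ≈ 0.50376
G(t, z) = 10 (G(t, z) = -2*(-5) = 10)
(33804 + G(k, -22)) + 9931 = (33804 + 10) + 9931 = 33814 + 9931 = 43745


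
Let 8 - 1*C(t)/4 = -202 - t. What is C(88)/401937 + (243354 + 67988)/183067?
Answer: 125358085318/73581400779 ≈ 1.7037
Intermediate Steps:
C(t) = 840 + 4*t (C(t) = 32 - 4*(-202 - t) = 32 + (808 + 4*t) = 840 + 4*t)
C(88)/401937 + (243354 + 67988)/183067 = (840 + 4*88)/401937 + (243354 + 67988)/183067 = (840 + 352)*(1/401937) + 311342*(1/183067) = 1192*(1/401937) + 311342/183067 = 1192/401937 + 311342/183067 = 125358085318/73581400779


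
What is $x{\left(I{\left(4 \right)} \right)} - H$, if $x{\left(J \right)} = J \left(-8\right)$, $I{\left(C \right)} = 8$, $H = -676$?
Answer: $612$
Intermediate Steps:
$x{\left(J \right)} = - 8 J$
$x{\left(I{\left(4 \right)} \right)} - H = \left(-8\right) 8 - -676 = -64 + 676 = 612$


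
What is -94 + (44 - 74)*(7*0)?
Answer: -94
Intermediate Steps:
-94 + (44 - 74)*(7*0) = -94 - 30*0 = -94 + 0 = -94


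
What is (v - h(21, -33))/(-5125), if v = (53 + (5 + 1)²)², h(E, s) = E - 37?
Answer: -7937/5125 ≈ -1.5487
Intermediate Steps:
h(E, s) = -37 + E
v = 7921 (v = (53 + 6²)² = (53 + 36)² = 89² = 7921)
(v - h(21, -33))/(-5125) = (7921 - (-37 + 21))/(-5125) = (7921 - 1*(-16))*(-1/5125) = (7921 + 16)*(-1/5125) = 7937*(-1/5125) = -7937/5125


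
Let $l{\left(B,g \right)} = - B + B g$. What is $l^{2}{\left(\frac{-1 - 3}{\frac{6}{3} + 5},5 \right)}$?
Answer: $\frac{256}{49} \approx 5.2245$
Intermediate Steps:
$l^{2}{\left(\frac{-1 - 3}{\frac{6}{3} + 5},5 \right)} = \left(\frac{-1 - 3}{\frac{6}{3} + 5} \left(-1 + 5\right)\right)^{2} = \left(- \frac{4}{6 \cdot \frac{1}{3} + 5} \cdot 4\right)^{2} = \left(- \frac{4}{2 + 5} \cdot 4\right)^{2} = \left(- \frac{4}{7} \cdot 4\right)^{2} = \left(\left(-4\right) \frac{1}{7} \cdot 4\right)^{2} = \left(\left(- \frac{4}{7}\right) 4\right)^{2} = \left(- \frac{16}{7}\right)^{2} = \frac{256}{49}$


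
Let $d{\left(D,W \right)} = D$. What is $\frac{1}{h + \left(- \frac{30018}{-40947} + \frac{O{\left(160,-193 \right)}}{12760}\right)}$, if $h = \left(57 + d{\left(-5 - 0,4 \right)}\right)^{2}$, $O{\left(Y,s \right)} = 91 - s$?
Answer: $\frac{43540310}{117765886459} \approx 0.00036972$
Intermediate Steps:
$h = 2704$ ($h = \left(57 - 5\right)^{2} = 52^{2} = 2704$)
$\frac{1}{h + \left(- \frac{30018}{-40947} + \frac{O{\left(160,-193 \right)}}{12760}\right)} = \frac{1}{2704 + \left(- \frac{30018}{-40947} + \frac{91 - -193}{12760}\right)} = \frac{1}{2704 + \left(\left(-30018\right) \left(- \frac{1}{40947}\right) + \left(91 + 193\right) \frac{1}{12760}\right)} = \frac{1}{2704 + \left(\frac{10006}{13649} + 284 \cdot \frac{1}{12760}\right)} = \frac{1}{2704 + \left(\frac{10006}{13649} + \frac{71}{3190}\right)} = \frac{1}{2704 + \frac{32888219}{43540310}} = \frac{1}{\frac{117765886459}{43540310}} = \frac{43540310}{117765886459}$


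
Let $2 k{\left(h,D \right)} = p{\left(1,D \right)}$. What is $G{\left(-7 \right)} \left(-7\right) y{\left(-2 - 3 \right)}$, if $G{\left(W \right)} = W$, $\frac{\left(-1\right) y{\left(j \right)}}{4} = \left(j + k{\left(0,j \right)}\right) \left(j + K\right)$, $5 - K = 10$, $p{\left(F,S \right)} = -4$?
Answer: $-13720$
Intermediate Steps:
$k{\left(h,D \right)} = -2$ ($k{\left(h,D \right)} = \frac{1}{2} \left(-4\right) = -2$)
$K = -5$ ($K = 5 - 10 = -5$)
$y{\left(j \right)} = - 4 \left(-5 + j\right) \left(-2 + j\right)$ ($y{\left(j \right)} = - 4 \left(j - 2\right) \left(j - 5\right) = - 4 \left(-2 + j\right) \left(-5 + j\right) = - 4 \left(-5 + j\right) \left(-2 + j\right)$)
$G{\left(-7 \right)} \left(-7\right) y{\left(-2 - 3 \right)} = \left(-7\right) \left(-7\right) \left(-40 - 4 \left(-2 - 3\right)^{2} + 28 \left(-2 - 3\right)\right) = 49 \left(-40 - 4 \left(-5\right)^{2} + 28 \left(-5\right)\right) = 49 \left(-40 - 100 - 140\right) = 49 \left(-280\right) = -13720$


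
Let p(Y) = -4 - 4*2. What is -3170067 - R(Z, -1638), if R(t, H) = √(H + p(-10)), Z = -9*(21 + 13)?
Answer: -3170067 - 5*I*√66 ≈ -3.1701e+6 - 40.62*I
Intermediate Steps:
p(Y) = -12 (p(Y) = -4 - 8 = -12)
Z = -306 (Z = -9*34 = -306)
R(t, H) = √(-12 + H) (R(t, H) = √(H - 12) = √(-12 + H))
-3170067 - R(Z, -1638) = -3170067 - √(-12 - 1638) = -3170067 - √(-1650) = -3170067 - 5*I*√66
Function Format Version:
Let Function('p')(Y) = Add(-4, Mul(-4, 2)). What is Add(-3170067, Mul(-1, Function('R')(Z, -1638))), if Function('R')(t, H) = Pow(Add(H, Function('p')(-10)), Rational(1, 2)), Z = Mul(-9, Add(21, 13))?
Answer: Add(-3170067, Mul(-5, I, Pow(66, Rational(1, 2)))) ≈ Add(-3.1701e+6, Mul(-40.620, I))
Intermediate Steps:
Function('p')(Y) = -12 (Function('p')(Y) = Add(-4, -8) = -12)
Z = -306 (Z = Mul(-9, 34) = -306)
Function('R')(t, H) = Pow(Add(-12, H), Rational(1, 2)) (Function('R')(t, H) = Pow(Add(H, -12), Rational(1, 2)) = Pow(Add(-12, H), Rational(1, 2)))
Add(-3170067, Mul(-1, Function('R')(Z, -1638))) = Add(-3170067, Mul(-1, Pow(Add(-12, -1638), Rational(1, 2)))) = Add(-3170067, Mul(-1, Pow(-1650, Rational(1, 2)))) = Add(-3170067, Mul(-1, Mul(5, I, Pow(66, Rational(1, 2))))) = Add(-3170067, Mul(-5, I, Pow(66, Rational(1, 2))))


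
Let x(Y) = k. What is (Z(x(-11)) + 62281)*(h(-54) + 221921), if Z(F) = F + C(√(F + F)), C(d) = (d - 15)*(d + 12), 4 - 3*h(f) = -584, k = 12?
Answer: 13801684029 - 1332702*√6 ≈ 1.3798e+10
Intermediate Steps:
h(f) = 196 (h(f) = 4/3 - ⅓*(-584) = 4/3 + 584/3 = 196)
x(Y) = 12
C(d) = (-15 + d)*(12 + d)
Z(F) = -180 + 3*F - 3*√2*√F (Z(F) = F + (-180 + (√(F + F))² - 3*√(F + F)) = F + (-180 + (√(2*F))² - 3*√2*√F) = F + (-180 + (√2*√F)² - 3*√2*√F) = F + (-180 + 2*F - 3*√2*√F) = -180 + 3*F - 3*√2*√F)
(Z(x(-11)) + 62281)*(h(-54) + 221921) = ((-180 + 3*12 - 3*√2*√12) + 62281)*(196 + 221921) = ((-180 + 36 - 3*√2*2*√3) + 62281)*222117 = ((-180 + 36 - 6*√6) + 62281)*222117 = ((-144 - 6*√6) + 62281)*222117 = (62137 - 6*√6)*222117 = 13801684029 - 1332702*√6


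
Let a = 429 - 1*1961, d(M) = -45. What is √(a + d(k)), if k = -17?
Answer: I*√1577 ≈ 39.711*I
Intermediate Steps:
a = -1532 (a = 429 - 1961 = -1532)
√(a + d(k)) = √(-1532 - 45) = √(-1577) = I*√1577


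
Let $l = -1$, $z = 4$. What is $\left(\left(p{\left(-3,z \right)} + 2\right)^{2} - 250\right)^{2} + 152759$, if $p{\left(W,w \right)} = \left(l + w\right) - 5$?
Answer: $215259$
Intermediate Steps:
$p{\left(W,w \right)} = -6 + w$ ($p{\left(W,w \right)} = \left(-1 + w\right) - 5 = -6 + w$)
$\left(\left(p{\left(-3,z \right)} + 2\right)^{2} - 250\right)^{2} + 152759 = \left(\left(\left(-6 + 4\right) + 2\right)^{2} - 250\right)^{2} + 152759 = \left(\left(-2 + 2\right)^{2} - 250\right)^{2} + 152759 = \left(0^{2} - 250\right)^{2} + 152759 = \left(0 - 250\right)^{2} + 152759 = \left(-250\right)^{2} + 152759 = 62500 + 152759 = 215259$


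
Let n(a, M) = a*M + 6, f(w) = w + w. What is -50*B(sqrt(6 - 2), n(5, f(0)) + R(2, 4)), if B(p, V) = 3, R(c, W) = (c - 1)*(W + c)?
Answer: -150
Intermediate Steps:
f(w) = 2*w
R(c, W) = (-1 + c)*(W + c)
n(a, M) = 6 + M*a (n(a, M) = M*a + 6 = 6 + M*a)
-50*B(sqrt(6 - 2), n(5, f(0)) + R(2, 4)) = -50*3 = -150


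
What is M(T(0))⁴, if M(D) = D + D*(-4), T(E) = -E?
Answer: 0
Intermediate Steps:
M(D) = -3*D (M(D) = D - 4*D = -3*D)
M(T(0))⁴ = (-(-3)*0)⁴ = (-3*0)⁴ = 0⁴ = 0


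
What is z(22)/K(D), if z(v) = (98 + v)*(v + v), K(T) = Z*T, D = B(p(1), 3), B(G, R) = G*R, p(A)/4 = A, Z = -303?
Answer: -440/303 ≈ -1.4521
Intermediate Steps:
p(A) = 4*A
D = 12 (D = (4*1)*3 = 4*3 = 12)
K(T) = -303*T
z(v) = 2*v*(98 + v) (z(v) = (98 + v)*(2*v) = 2*v*(98 + v))
z(22)/K(D) = (2*22*(98 + 22))/((-303*12)) = (2*22*120)/(-3636) = 5280*(-1/3636) = -440/303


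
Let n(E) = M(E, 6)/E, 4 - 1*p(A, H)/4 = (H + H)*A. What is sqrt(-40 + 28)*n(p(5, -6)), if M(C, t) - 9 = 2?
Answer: 11*I*sqrt(3)/128 ≈ 0.14885*I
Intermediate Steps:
p(A, H) = 16 - 8*A*H (p(A, H) = 16 - 4*(H + H)*A = 16 - 4*2*H*A = 16 - 8*A*H)
M(C, t) = 11 (M(C, t) = 9 + 2 = 11)
n(E) = 11/E
sqrt(-40 + 28)*n(p(5, -6)) = sqrt(-40 + 28)*(11/(16 - 8*5*(-6))) = sqrt(-12)*(11/(16 + 240)) = (2*I*sqrt(3))*(11/256) = 11*I*sqrt(3)/128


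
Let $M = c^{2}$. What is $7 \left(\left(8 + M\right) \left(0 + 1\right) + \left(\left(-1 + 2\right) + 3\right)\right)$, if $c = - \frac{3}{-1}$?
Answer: $147$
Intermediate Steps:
$c = 3$ ($c = \left(-3\right) \left(-1\right) = 3$)
$M = 9$ ($M = 3^{2} = 9$)
$7 \left(\left(8 + M\right) \left(0 + 1\right) + \left(\left(-1 + 2\right) + 3\right)\right) = 7 \left(\left(8 + 9\right) \left(0 + 1\right) + \left(\left(-1 + 2\right) + 3\right)\right) = 7 \left(17 \cdot 1 + \left(1 + 3\right)\right) = 7 \left(17 + 4\right) = 7 \cdot 21 = 147$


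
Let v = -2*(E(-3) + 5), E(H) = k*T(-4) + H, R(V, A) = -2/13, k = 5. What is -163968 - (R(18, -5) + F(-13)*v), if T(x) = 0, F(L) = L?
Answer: -2132258/13 ≈ -1.6402e+5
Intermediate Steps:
R(V, A) = -2/13 (R(V, A) = -2*1/13 = -2/13)
E(H) = H (E(H) = 5*0 + H = 0 + H = H)
v = -4 (v = -2*(-3 + 5) = -2*2 = -4)
-163968 - (R(18, -5) + F(-13)*v) = -163968 - (-2/13 - 13*(-4)) = -163968 - (-2/13 + 52) = -163968 - 1*674/13 = -163968 - 674/13 = -2132258/13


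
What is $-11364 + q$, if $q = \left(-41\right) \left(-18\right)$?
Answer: $-10626$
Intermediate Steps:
$q = 738$
$-11364 + q = -11364 + 738 = -10626$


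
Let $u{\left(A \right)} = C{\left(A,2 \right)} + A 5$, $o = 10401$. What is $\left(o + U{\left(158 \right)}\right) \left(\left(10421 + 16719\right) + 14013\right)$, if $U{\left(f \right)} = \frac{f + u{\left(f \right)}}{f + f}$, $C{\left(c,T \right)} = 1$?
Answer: $\frac{135297277745}{316} \approx 4.2816 \cdot 10^{8}$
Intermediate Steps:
$u{\left(A \right)} = 1 + 5 A$ ($u{\left(A \right)} = 1 + A 5 = 1 + 5 A$)
$U{\left(f \right)} = \frac{1 + 6 f}{2 f}$ ($U{\left(f \right)} = \frac{f + \left(1 + 5 f\right)}{f + f} = \frac{1 + 6 f}{2 f}$)
$\left(o + U{\left(158 \right)}\right) \left(\left(10421 + 16719\right) + 14013\right) = \left(10401 + \left(3 + \frac{1}{2 \cdot 158}\right)\right) \left(\left(10421 + 16719\right) + 14013\right) = \left(10401 + \left(3 + \frac{1}{2} \cdot \frac{1}{158}\right)\right) \left(27140 + 14013\right) = \left(10401 + \left(3 + \frac{1}{316}\right)\right) 41153 = \left(10401 + \frac{949}{316}\right) 41153 = \frac{3287665}{316} \cdot 41153 = \frac{135297277745}{316}$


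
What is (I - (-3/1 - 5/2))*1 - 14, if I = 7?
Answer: -3/2 ≈ -1.5000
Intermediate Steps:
(I - (-3/1 - 5/2))*1 - 14 = (7 - (-3/1 - 5/2))*1 - 14 = (7 - (-3*1 - 5*½))*1 - 14 = (7 - (-3 - 5/2))*1 - 14 = (7 - 1*(-11/2))*1 - 14 = (7 + 11/2)*1 - 14 = (25/2)*1 - 14 = 25/2 - 14 = -3/2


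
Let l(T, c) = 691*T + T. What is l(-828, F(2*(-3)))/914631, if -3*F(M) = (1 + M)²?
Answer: -190992/304877 ≈ -0.62646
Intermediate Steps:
F(M) = -(1 + M)²/3
l(T, c) = 692*T
l(-828, F(2*(-3)))/914631 = (692*(-828))/914631 = -572976*1/914631 = -190992/304877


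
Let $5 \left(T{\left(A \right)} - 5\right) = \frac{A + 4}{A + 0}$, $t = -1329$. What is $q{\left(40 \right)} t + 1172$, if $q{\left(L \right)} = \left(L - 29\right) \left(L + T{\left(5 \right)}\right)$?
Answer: $- \frac{16548646}{25} \approx -6.6195 \cdot 10^{5}$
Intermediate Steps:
$T{\left(A \right)} = 5 + \frac{4 + A}{5 A}$ ($T{\left(A \right)} = 5 + \frac{\left(A + 4\right) \frac{1}{A + 0}}{5} = 5 + \frac{\left(4 + A\right) \frac{1}{A}}{5} = 5 + \frac{\frac{1}{A} \left(4 + A\right)}{5} = 5 + \frac{4 + A}{5 A}$)
$q{\left(L \right)} = \left(-29 + L\right) \left(\frac{134}{25} + L\right)$ ($q{\left(L \right)} = \left(L - 29\right) \left(L + \frac{2 \left(2 + 13 \cdot 5\right)}{5 \cdot 5}\right) = \left(-29 + L\right) \left(L + \frac{2}{5} \cdot \frac{1}{5} \left(2 + 65\right)\right) = \left(-29 + L\right) \left(L + \frac{2}{5} \cdot \frac{1}{5} \cdot 67\right) = \left(-29 + L\right) \left(L + \frac{134}{25}\right) = \left(-29 + L\right) \left(\frac{134}{25} + L\right)$)
$q{\left(40 \right)} t + 1172 = \left(- \frac{3886}{25} + 40^{2} - \frac{4728}{5}\right) \left(-1329\right) + 1172 = \left(- \frac{3886}{25} + 1600 - \frac{4728}{5}\right) \left(-1329\right) + 1172 = \frac{12474}{25} \left(-1329\right) + 1172 = - \frac{16577946}{25} + 1172 = - \frac{16548646}{25}$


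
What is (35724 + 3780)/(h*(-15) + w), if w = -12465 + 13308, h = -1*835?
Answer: 1646/557 ≈ 2.9551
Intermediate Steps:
h = -835
w = 843
(35724 + 3780)/(h*(-15) + w) = (35724 + 3780)/(-835*(-15) + 843) = 39504/(12525 + 843) = 39504/13368 = 39504*(1/13368) = 1646/557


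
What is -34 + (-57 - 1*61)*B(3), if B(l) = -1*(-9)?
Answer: -1096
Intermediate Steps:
B(l) = 9
-34 + (-57 - 1*61)*B(3) = -34 + (-57 - 1*61)*9 = -34 + (-57 - 61)*9 = -34 - 118*9 = -34 - 1062 = -1096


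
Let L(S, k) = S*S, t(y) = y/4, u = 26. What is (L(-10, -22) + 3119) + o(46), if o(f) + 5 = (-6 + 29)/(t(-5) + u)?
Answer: 318278/99 ≈ 3214.9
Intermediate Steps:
t(y) = y/4 (t(y) = y*(¼) = y/4)
L(S, k) = S²
o(f) = -403/99 (o(f) = -5 + (-6 + 29)/((¼)*(-5) + 26) = -5 + 23/(-5/4 + 26) = -5 + 23/(99/4) = -5 + 23*(4/99) = -5 + 92/99 = -403/99)
(L(-10, -22) + 3119) + o(46) = ((-10)² + 3119) - 403/99 = (100 + 3119) - 403/99 = 3219 - 403/99 = 318278/99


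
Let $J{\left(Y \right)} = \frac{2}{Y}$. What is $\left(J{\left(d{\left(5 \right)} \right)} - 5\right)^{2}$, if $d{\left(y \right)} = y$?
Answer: $\frac{529}{25} \approx 21.16$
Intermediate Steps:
$\left(J{\left(d{\left(5 \right)} \right)} - 5\right)^{2} = \left(\frac{2}{5} - 5\right)^{2} = \left(- \frac{23}{5}\right)^{2} = \frac{529}{25}$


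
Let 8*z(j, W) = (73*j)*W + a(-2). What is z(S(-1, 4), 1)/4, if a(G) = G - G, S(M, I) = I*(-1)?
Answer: -73/8 ≈ -9.1250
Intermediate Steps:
S(M, I) = -I
a(G) = 0
z(j, W) = 73*W*j/8 (z(j, W) = ((73*j)*W + 0)/8 = (73*W*j + 0)/8 = (73*W*j)/8 = 73*W*j/8)
z(S(-1, 4), 1)/4 = ((73/8)*1*(-1*4))/4 = ((73/8)*1*(-4))*(1/4) = -73/2*1/4 = -73/8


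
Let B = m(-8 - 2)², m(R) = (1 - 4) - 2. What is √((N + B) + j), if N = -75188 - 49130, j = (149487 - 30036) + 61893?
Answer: 3*√6339 ≈ 238.85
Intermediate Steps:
m(R) = -5 (m(R) = -3 - 2 = -5)
j = 181344 (j = 119451 + 61893 = 181344)
B = 25 (B = (-5)² = 25)
N = -124318
√((N + B) + j) = √((-124318 + 25) + 181344) = √(-124293 + 181344) = √57051 = 3*√6339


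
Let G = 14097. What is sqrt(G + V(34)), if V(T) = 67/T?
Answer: sqrt(16298410)/34 ≈ 118.74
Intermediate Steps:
sqrt(G + V(34)) = sqrt(14097 + 67/34) = sqrt(479365/34) = sqrt(16298410)/34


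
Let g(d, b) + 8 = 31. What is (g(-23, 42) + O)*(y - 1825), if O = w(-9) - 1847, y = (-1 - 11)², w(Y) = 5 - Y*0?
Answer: 3057739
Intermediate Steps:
g(d, b) = 23 (g(d, b) = -8 + 31 = 23)
w(Y) = 5 (w(Y) = 5 - 1*0 = 5 + 0 = 5)
y = 144 (y = (-12)² = 144)
O = -1842 (O = 5 - 1847 = -1842)
(g(-23, 42) + O)*(y - 1825) = (23 - 1842)*(144 - 1825) = -1819*(-1681) = 3057739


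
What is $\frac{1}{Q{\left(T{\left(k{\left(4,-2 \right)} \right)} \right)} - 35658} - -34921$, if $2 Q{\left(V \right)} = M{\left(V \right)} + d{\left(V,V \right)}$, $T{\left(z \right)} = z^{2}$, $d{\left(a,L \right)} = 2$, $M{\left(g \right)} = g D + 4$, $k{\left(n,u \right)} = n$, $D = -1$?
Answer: $\frac{1245387622}{35663} \approx 34921.0$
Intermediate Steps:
$M{\left(g \right)} = 4 - g$ ($M{\left(g \right)} = g \left(-1\right) + 4 = - g + 4 = 4 - g$)
$Q{\left(V \right)} = 3 - \frac{V}{2}$ ($Q{\left(V \right)} = \frac{\left(4 - V\right) + 2}{2} = \frac{6 - V}{2} = 3 - \frac{V}{2}$)
$\frac{1}{Q{\left(T{\left(k{\left(4,-2 \right)} \right)} \right)} - 35658} - -34921 = \frac{1}{\left(3 - \frac{4^{2}}{2}\right) - 35658} - -34921 = \frac{1}{\left(3 - 8\right) - 35658} + 34921 = \frac{1}{-5 - 35658} + 34921 = \frac{1}{-35663} + 34921 = - \frac{1}{35663} + 34921 = \frac{1245387622}{35663}$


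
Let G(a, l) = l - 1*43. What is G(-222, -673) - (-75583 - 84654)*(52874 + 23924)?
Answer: 12305880410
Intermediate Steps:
G(a, l) = -43 + l (G(a, l) = l - 43 = -43 + l)
G(-222, -673) - (-75583 - 84654)*(52874 + 23924) = (-43 - 673) - (-75583 - 84654)*(52874 + 23924) = -716 - (-160237)*76798 = -716 - 1*(-12305881126) = -716 + 12305881126 = 12305880410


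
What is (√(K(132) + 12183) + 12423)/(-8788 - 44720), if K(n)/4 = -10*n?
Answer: -4141/17836 - √767/17836 ≈ -0.23372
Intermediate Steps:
K(n) = -40*n (K(n) = 4*(-10*n) = -40*n)
(√(K(132) + 12183) + 12423)/(-8788 - 44720) = (√(-40*132 + 12183) + 12423)/(-8788 - 44720) = (√(-5280 + 12183) + 12423)/(-53508) = (√6903 + 12423)*(-1/53508) = (3*√767 + 12423)*(-1/53508) = (12423 + 3*√767)*(-1/53508) = -4141/17836 - √767/17836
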